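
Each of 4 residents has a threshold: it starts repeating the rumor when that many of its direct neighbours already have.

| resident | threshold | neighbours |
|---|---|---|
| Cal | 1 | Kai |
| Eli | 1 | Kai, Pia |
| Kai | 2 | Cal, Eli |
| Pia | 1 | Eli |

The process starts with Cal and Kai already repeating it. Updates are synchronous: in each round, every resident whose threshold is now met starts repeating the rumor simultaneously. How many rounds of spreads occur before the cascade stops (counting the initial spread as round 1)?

Round 1 — Cal, Kai start repeating the rumor (initial).
Round 2 — checking thresholds:
  Eli: 1 of 2 neighbours ≥ 1, starts repeating the rumor.
Round 3 — checking thresholds:
  Pia: 1 of 1 neighbours ≥ 1, starts repeating the rumor.
Round 4 — no new spreads; cascade stops.

3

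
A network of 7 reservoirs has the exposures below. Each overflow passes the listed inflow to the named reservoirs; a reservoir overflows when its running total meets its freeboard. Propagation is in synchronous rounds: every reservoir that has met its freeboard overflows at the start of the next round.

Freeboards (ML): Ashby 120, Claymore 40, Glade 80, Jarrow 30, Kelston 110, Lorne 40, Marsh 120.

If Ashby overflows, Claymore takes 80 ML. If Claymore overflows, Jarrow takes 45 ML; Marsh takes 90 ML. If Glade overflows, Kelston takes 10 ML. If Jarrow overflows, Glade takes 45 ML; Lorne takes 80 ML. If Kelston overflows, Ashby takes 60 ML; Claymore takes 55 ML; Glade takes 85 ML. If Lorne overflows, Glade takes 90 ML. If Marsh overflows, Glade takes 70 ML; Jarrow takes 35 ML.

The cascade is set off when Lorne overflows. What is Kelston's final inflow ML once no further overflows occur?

10

Round 1 — Lorne overflows (initial).
  Glade: +90 → 90 ≥ 80
Round 2 — Glade overflows.
  Kelston: +10 → 10 < 110
No further overflows.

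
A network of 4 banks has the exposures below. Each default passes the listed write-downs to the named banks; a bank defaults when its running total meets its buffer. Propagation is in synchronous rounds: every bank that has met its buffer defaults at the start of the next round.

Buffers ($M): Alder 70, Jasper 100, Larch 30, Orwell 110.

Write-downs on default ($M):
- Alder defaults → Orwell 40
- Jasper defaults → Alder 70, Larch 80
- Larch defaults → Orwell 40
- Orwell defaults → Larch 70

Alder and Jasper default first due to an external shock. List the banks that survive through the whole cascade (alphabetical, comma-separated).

Round 1 — Alder, Jasper default (initial).
  Larch: +80 → 80 ≥ 30
  Orwell: +40 → 40 < 110
Round 2 — Larch defaults.
  Orwell: +40 → 80 < 110
No further defaults.

Orwell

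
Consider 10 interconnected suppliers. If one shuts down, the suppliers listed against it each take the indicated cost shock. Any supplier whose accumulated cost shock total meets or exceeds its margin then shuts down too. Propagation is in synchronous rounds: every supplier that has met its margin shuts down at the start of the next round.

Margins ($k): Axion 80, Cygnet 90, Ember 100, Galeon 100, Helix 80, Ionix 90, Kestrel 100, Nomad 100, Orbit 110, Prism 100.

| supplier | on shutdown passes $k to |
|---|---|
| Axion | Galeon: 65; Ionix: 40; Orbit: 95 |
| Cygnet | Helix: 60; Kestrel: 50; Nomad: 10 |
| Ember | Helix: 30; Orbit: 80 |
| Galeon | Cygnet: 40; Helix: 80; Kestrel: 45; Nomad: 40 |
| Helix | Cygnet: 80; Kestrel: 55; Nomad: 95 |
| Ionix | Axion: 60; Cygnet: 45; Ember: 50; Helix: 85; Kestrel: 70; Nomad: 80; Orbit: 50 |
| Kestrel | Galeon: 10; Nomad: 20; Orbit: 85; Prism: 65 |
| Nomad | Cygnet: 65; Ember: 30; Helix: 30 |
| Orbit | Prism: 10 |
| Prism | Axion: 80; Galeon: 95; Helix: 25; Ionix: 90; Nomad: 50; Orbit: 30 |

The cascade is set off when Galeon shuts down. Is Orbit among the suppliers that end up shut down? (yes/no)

no

Round 1 — Galeon shuts down (initial).
  Cygnet: +40 → 40 < 90
  Helix: +80 → 80 ≥ 80
  Kestrel: +45 → 45 < 100
  Nomad: +40 → 40 < 100
Round 2 — Helix shuts down.
  Cygnet: +80 → 120 ≥ 90
  Kestrel: +55 → 100 ≥ 100
  Nomad: +95 → 135 ≥ 100
Round 3 — Cygnet, Kestrel, Nomad shut down.
  Ember: +30 → 30 < 100
  Orbit: +85 → 85 < 110
  Prism: +65 → 65 < 100
No further shutdowns.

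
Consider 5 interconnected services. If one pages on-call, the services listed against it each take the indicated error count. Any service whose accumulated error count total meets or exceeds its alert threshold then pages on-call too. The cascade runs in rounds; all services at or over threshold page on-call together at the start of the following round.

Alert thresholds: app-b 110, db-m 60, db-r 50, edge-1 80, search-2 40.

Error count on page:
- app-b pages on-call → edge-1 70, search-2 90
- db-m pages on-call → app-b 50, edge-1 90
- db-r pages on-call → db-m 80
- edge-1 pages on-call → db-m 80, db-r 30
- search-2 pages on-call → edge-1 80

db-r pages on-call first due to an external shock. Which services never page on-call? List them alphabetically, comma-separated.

app-b, search-2

Round 1 — db-r pages on-call (initial).
  db-m: +80 → 80 ≥ 60
Round 2 — db-m pages on-call.
  app-b: +50 → 50 < 110
  edge-1: +90 → 90 ≥ 80
Round 3 — edge-1 pages on-call.
No further pages.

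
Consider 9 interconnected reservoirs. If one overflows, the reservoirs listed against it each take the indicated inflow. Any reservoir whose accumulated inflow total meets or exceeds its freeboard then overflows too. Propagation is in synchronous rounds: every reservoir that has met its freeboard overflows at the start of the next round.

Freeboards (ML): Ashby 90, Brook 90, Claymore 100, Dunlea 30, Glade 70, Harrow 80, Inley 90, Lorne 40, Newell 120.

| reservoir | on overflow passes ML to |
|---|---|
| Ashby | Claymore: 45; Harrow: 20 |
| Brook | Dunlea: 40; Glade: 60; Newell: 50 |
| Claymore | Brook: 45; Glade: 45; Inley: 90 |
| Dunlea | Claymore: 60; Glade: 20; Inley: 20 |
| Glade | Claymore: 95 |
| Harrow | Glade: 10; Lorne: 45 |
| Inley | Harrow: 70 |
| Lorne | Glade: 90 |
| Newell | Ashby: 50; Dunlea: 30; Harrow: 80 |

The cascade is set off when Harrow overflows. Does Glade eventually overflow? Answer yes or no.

yes

Round 1 — Harrow overflows (initial).
  Glade: +10 → 10 < 70
  Lorne: +45 → 45 ≥ 40
Round 2 — Lorne overflows.
  Glade: +90 → 100 ≥ 70
Round 3 — Glade overflows.
  Claymore: +95 → 95 < 100
No further overflows.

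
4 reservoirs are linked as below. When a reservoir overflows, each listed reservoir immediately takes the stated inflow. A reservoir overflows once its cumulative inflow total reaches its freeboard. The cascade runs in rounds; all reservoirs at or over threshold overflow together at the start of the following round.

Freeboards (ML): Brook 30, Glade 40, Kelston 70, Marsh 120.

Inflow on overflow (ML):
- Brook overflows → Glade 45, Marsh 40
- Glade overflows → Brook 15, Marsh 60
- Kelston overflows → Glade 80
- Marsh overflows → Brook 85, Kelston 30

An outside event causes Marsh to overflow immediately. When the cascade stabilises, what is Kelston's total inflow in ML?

Round 1 — Marsh overflows (initial).
  Brook: +85 → 85 ≥ 30
  Kelston: +30 → 30 < 70
Round 2 — Brook overflows.
  Glade: +45 → 45 ≥ 40
Round 3 — Glade overflows.
No further overflows.

30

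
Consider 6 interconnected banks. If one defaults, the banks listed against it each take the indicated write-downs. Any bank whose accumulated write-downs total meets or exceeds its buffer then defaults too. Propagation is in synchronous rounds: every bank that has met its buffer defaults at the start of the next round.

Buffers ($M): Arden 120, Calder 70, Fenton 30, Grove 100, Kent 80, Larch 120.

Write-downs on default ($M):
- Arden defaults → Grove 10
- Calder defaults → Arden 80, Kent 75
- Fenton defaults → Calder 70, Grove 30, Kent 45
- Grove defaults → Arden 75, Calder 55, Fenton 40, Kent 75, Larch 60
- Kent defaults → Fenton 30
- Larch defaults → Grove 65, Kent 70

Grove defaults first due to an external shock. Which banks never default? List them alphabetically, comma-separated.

Larch

Round 1 — Grove defaults (initial).
  Arden: +75 → 75 < 120
  Calder: +55 → 55 < 70
  Fenton: +40 → 40 ≥ 30
  Kent: +75 → 75 < 80
  Larch: +60 → 60 < 120
Round 2 — Fenton defaults.
  Calder: +70 → 125 ≥ 70
  Kent: +45 → 120 ≥ 80
Round 3 — Calder, Kent default.
  Arden: +80 → 155 ≥ 120
Round 4 — Arden defaults.
No further defaults.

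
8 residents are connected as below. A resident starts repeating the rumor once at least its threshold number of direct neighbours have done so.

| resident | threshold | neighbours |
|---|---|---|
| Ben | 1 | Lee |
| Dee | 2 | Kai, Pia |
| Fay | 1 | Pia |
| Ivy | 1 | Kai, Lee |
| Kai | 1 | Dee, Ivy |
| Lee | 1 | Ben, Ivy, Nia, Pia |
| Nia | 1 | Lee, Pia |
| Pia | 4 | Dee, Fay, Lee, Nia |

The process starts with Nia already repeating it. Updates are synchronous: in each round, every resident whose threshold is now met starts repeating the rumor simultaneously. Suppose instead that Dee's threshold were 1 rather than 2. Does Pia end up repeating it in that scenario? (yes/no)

With Dee's threshold at 1:
Round 1 — Nia starts repeating the rumor (initial).
Round 2 — checking thresholds:
  Lee: 1 of 4 neighbours ≥ 1, starts repeating the rumor.
  Pia: 1 of 4 neighbours < 4, not yet.
Round 3 — checking thresholds:
  Ben: 1 of 1 neighbours ≥ 1, starts repeating the rumor.
  Ivy: 1 of 2 neighbours ≥ 1, starts repeating the rumor.
  Pia: 2 of 4 neighbours < 4, not yet.
Round 4 — checking thresholds:
  Kai: 1 of 2 neighbours ≥ 1, starts repeating the rumor.
  Pia: 2 of 4 neighbours < 4, not yet.
Round 5 — checking thresholds:
  Dee: 1 of 2 neighbours ≥ 1, starts repeating the rumor.
  Pia: 2 of 4 neighbours < 4, not yet.
Round 6 — no new spreads; cascade stops.

no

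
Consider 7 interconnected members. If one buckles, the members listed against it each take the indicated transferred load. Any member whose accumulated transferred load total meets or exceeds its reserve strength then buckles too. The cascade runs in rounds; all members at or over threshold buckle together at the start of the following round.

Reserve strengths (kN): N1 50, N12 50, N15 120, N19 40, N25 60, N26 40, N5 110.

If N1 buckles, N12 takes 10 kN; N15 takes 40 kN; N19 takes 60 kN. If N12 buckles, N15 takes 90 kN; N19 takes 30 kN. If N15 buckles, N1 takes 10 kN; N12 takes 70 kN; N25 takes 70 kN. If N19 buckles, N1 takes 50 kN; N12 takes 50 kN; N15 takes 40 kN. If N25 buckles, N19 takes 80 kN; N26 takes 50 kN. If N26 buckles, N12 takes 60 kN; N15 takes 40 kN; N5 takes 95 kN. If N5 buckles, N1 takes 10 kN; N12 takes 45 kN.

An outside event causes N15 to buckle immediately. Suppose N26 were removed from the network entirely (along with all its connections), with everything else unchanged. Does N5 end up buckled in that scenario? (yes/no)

no

With N26 removed:
Round 1 — N15 buckles (initial).
  N1: +10 → 10 < 50
  N12: +70 → 70 ≥ 50
  N25: +70 → 70 ≥ 60
Round 2 — N12, N25 buckle.
  N19: +30+80 → 110 ≥ 40
Round 3 — N19 buckles.
  N1: +50 → 60 ≥ 50
Round 4 — N1 buckles.
No further bucklings.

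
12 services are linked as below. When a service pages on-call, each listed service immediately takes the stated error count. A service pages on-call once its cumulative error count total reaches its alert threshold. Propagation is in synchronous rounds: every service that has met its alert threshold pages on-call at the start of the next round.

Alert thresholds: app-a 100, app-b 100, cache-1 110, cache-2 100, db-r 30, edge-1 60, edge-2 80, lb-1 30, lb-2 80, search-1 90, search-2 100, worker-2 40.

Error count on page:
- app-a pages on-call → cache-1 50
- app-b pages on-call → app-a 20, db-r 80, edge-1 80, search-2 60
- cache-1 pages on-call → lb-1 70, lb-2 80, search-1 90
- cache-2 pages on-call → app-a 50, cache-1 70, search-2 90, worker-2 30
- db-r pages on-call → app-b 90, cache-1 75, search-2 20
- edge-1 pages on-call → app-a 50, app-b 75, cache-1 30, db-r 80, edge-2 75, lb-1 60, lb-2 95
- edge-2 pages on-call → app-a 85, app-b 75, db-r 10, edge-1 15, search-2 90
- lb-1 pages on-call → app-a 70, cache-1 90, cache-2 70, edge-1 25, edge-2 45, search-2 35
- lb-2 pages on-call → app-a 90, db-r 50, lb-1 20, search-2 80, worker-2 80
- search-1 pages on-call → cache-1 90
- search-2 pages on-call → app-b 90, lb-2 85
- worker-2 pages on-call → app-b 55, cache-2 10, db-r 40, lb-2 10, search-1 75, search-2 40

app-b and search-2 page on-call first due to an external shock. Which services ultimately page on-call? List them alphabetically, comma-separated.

Round 1 — app-b, search-2 page on-call (initial).
  app-a: +20 → 20 < 100
  db-r: +80 → 80 ≥ 30
  edge-1: +80 → 80 ≥ 60
  lb-2: +85 → 85 ≥ 80
Round 2 — db-r, edge-1, lb-2 page on-call.
  app-a: +50+90 → 160 ≥ 100
  cache-1: +75+30 → 105 < 110
  edge-2: +75 → 75 < 80
  lb-1: +60+20 → 80 ≥ 30
  worker-2: +80 → 80 ≥ 40
Round 3 — app-a, lb-1, worker-2 page on-call.
  cache-1: +50+90 → 245 ≥ 110
  cache-2: +70+10 → 80 < 100
  edge-2: +45 → 120 ≥ 80
  search-1: +75 → 75 < 90
Round 4 — cache-1, edge-2 page on-call.
  search-1: +90 → 165 ≥ 90
Round 5 — search-1 pages on-call.
No further pages.

app-a, app-b, cache-1, db-r, edge-1, edge-2, lb-1, lb-2, search-1, search-2, worker-2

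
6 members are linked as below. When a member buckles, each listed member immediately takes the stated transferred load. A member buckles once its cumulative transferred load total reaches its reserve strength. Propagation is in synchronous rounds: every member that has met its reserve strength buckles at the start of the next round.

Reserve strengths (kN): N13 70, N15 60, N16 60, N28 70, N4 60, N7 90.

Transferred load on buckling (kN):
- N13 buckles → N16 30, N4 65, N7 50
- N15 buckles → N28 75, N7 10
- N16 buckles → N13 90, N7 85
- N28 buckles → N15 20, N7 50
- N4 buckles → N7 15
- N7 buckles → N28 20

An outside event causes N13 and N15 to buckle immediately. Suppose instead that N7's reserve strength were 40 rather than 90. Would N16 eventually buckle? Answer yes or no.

no

With N7's reserve strength at 40:
Round 1 — N13, N15 buckle (initial).
  N16: +30 → 30 < 60
  N28: +75 → 75 ≥ 70
  N4: +65 → 65 ≥ 60
  N7: +50+10 → 60 ≥ 40
Round 2 — N28, N4, N7 buckle.
No further bucklings.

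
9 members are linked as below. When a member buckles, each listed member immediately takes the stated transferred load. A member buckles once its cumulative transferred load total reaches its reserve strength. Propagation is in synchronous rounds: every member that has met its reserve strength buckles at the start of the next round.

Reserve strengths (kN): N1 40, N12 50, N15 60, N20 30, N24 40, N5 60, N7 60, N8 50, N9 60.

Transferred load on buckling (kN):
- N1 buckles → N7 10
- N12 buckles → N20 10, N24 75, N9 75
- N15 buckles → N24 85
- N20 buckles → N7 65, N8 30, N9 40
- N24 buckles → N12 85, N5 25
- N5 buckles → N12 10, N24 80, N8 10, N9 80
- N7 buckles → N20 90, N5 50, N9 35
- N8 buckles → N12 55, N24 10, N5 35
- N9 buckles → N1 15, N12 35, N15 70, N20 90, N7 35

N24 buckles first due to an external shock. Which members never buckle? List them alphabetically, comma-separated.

Round 1 — N24 buckles (initial).
  N12: +85 → 85 ≥ 50
  N5: +25 → 25 < 60
Round 2 — N12 buckles.
  N20: +10 → 10 < 30
  N9: +75 → 75 ≥ 60
Round 3 — N9 buckles.
  N1: +15 → 15 < 40
  N15: +70 → 70 ≥ 60
  N20: +90 → 100 ≥ 30
  N7: +35 → 35 < 60
Round 4 — N15, N20 buckle.
  N7: +65 → 100 ≥ 60
  N8: +30 → 30 < 50
Round 5 — N7 buckles.
  N5: +50 → 75 ≥ 60
Round 6 — N5 buckles.
  N8: +10 → 40 < 50
No further bucklings.

N1, N8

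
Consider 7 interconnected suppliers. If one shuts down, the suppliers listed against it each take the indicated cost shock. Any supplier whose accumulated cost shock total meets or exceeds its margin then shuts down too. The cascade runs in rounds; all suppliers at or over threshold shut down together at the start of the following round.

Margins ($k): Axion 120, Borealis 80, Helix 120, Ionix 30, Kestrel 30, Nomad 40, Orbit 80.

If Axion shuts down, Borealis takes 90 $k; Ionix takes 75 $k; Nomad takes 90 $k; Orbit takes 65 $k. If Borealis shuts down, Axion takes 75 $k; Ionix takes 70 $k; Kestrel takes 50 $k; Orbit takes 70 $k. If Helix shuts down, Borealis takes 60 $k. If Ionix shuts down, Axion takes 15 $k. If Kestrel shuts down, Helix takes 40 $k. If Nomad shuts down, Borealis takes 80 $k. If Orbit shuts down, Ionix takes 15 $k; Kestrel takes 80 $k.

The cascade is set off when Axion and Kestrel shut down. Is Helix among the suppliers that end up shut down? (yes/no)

Round 1 — Axion, Kestrel shut down (initial).
  Borealis: +90 → 90 ≥ 80
  Helix: +40 → 40 < 120
  Ionix: +75 → 75 ≥ 30
  Nomad: +90 → 90 ≥ 40
  Orbit: +65 → 65 < 80
Round 2 — Borealis, Ionix, Nomad shut down.
  Orbit: +70 → 135 ≥ 80
Round 3 — Orbit shuts down.
No further shutdowns.

no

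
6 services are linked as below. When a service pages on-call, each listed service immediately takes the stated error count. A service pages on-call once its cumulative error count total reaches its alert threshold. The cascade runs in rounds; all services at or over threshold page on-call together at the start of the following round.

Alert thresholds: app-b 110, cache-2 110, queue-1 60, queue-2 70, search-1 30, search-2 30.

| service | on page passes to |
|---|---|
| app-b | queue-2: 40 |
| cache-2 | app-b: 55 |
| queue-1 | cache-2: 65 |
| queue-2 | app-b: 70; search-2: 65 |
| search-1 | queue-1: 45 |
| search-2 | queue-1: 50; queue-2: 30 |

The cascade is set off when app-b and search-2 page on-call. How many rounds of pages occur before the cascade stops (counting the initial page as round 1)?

2

Round 1 — app-b, search-2 page on-call (initial).
  queue-1: +50 → 50 < 60
  queue-2: +40+30 → 70 ≥ 70
Round 2 — queue-2 pages on-call.
No further pages.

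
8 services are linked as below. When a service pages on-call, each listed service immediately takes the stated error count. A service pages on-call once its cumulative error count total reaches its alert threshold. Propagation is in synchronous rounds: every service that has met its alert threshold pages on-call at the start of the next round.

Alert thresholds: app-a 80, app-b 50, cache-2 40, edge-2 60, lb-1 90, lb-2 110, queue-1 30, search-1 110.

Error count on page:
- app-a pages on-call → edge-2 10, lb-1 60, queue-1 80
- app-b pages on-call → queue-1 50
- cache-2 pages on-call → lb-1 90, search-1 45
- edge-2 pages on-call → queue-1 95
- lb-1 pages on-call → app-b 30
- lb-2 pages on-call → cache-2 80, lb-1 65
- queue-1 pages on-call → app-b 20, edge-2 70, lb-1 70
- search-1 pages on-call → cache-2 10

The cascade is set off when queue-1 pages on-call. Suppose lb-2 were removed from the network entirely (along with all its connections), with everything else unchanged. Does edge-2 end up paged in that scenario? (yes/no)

yes

With lb-2 removed:
Round 1 — queue-1 pages on-call (initial).
  app-b: +20 → 20 < 50
  edge-2: +70 → 70 ≥ 60
  lb-1: +70 → 70 < 90
Round 2 — edge-2 pages on-call.
No further pages.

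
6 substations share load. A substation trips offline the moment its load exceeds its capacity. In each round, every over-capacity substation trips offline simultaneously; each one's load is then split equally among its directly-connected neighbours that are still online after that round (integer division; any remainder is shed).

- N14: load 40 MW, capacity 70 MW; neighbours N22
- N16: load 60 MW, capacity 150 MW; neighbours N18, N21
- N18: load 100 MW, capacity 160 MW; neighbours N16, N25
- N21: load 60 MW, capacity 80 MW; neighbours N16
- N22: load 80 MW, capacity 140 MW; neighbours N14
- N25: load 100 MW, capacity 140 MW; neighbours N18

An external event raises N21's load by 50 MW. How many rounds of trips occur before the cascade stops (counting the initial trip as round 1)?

Round 1 — N21 at 110 > 80. N21 trips offline.
  N21 sheds 110 MW to N16: 110 each.
    N16: 60+110 = 170 > 150
Round 2 — N16 trips offline.
  N16 sheds 170 MW to N18: 170 each.
    N18: 100+170 = 270 > 160
Round 3 — N18 trips offline.
  N18 sheds 270 MW to N25: 270 each.
    N25: 100+270 = 370 > 140
Round 4 — N25 trips offline.
  N25 sheds 370 MW: no online neighbours, lost.
No further trips.

4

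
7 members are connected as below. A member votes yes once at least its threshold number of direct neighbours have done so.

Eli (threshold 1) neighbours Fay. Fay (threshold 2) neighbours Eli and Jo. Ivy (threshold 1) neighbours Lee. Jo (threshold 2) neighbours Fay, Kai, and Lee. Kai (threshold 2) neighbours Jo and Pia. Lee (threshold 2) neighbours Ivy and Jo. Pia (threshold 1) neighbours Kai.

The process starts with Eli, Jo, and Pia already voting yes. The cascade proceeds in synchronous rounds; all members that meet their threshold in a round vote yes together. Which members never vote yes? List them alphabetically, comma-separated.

Ivy, Lee

Round 1 — Eli, Jo, Pia vote yes (initial).
Round 2 — checking thresholds:
  Fay: 2 of 2 neighbours ≥ 2, votes yes.
  Kai: 2 of 2 neighbours ≥ 2, votes yes.
  Lee: 1 of 2 neighbours < 2, below threshold.
Round 3 — no new yes votes; cascade stops.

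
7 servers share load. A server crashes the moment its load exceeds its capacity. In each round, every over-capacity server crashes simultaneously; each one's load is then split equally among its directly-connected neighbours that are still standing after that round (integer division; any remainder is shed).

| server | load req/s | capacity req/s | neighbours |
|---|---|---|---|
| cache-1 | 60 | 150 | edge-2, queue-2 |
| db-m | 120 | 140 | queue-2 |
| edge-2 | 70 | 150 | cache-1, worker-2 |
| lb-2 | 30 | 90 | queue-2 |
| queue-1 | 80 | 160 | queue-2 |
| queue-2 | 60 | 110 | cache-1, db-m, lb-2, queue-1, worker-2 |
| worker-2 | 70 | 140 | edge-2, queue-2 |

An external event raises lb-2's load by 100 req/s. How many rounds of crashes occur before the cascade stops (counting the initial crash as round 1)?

3

Round 1 — lb-2 at 130 > 90. lb-2 crashes.
  lb-2 sheds 130 req/s to queue-2: 130 each.
    queue-2: 60+130 = 190 > 110
Round 2 — queue-2 crashes.
  queue-2 sheds 190 req/s to cache-1, db-m, queue-1, worker-2: 47 each (2 lost).
    cache-1: 60+47 = 107 ≤ 150
    db-m: 120+47 = 167 > 140
    queue-1: 80+47 = 127 ≤ 160
    worker-2: 70+47 = 117 ≤ 140
Round 3 — db-m crashes.
  db-m sheds 167 req/s: no online neighbours, lost.
No further crashes.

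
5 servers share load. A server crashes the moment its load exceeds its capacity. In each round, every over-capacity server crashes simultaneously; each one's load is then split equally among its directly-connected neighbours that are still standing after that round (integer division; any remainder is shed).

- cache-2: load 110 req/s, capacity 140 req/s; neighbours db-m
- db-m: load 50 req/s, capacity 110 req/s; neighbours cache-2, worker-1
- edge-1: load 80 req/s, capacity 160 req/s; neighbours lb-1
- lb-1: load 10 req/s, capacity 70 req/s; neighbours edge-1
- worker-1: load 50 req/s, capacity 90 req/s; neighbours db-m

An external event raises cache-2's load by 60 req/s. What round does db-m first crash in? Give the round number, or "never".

2

Round 1 — cache-2 at 170 > 140. cache-2 crashes.
  cache-2 sheds 170 req/s to db-m: 170 each.
    db-m: 50+170 = 220 > 110
Round 2 — db-m crashes.
  db-m sheds 220 req/s to worker-1: 220 each.
    worker-1: 50+220 = 270 > 90
Round 3 — worker-1 crashes.
  worker-1 sheds 270 req/s: no online neighbours, lost.
No further crashes.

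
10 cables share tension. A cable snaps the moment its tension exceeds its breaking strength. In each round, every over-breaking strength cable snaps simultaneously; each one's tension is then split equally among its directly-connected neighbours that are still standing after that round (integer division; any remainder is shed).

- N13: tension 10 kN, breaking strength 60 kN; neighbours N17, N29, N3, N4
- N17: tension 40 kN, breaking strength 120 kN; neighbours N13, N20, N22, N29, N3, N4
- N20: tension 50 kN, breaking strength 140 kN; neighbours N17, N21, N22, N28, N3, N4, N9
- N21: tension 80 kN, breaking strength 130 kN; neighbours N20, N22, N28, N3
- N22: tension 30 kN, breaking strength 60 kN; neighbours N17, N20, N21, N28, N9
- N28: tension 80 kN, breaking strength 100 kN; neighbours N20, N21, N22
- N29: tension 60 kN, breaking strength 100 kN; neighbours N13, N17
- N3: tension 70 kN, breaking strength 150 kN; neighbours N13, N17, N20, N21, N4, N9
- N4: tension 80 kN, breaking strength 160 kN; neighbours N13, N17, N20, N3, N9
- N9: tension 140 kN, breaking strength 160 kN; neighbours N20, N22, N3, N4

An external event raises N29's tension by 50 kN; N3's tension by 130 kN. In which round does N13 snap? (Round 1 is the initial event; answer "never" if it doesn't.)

Round 1 — N29 at 110 > 100; N3 at 200 > 150. N29, N3 snap.
  N29 sheds 110 kN to N13, N17: 55 each.
    N13: 10+55 = 65 > 60
    N17: 40+55 = 95 ≤ 120
  N3 sheds 200 kN to N13, N17, N20, N21, N4, N9: 33 each (2 lost).
    N13: 65+33 = 98 > 60
    N17: 95+33 = 128 > 120
    N20: 50+33 = 83 ≤ 140
    N21: 80+33 = 113 ≤ 130
    N4: 80+33 = 113 ≤ 160
    N9: 140+33 = 173 > 160
Round 2 — N13, N17, N9 snap.
  N13 sheds 98 kN to N4: 98 each.
    N4: 113+98 = 211 > 160
  N17 sheds 128 kN to N20, N22, N4: 42 each (2 lost).
    N20: 83+42 = 125 ≤ 140
    N22: 30+42 = 72 > 60
    N4: 211+42 = 253 > 160
  N9 sheds 173 kN to N20, N22, N4: 57 each (2 lost).
    N20: 125+57 = 182 > 140
    N22: 72+57 = 129 > 60
    N4: 253+57 = 310 > 160
Round 3 — N20, N22, N4 snap.
  N20 sheds 182 kN to N21, N28: 91 each.
    N21: 113+91 = 204 > 130
    N28: 80+91 = 171 > 100
  N22 sheds 129 kN to N21, N28: 64 each (1 lost).
    N21: 204+64 = 268 > 130
    N28: 171+64 = 235 > 100
  N4 sheds 310 kN: no online neighbours, lost.
Round 4 — N21, N28 snap.
  N21 sheds 268 kN: no online neighbours, lost.
  N28 sheds 235 kN: no online neighbours, lost.
No further breaks.

2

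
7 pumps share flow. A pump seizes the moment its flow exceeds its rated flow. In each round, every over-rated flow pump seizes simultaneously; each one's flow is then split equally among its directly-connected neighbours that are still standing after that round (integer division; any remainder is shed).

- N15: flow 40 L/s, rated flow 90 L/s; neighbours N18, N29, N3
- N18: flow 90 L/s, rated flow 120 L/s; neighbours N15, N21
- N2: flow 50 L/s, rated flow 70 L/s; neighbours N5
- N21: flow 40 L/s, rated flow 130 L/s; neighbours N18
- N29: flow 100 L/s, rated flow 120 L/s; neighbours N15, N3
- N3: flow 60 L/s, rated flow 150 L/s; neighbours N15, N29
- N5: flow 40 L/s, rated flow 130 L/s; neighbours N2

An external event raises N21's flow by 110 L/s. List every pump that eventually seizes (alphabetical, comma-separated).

N15, N18, N21, N29, N3

Round 1 — N21 at 150 > 130. N21 seizes.
  N21 sheds 150 L/s to N18: 150 each.
    N18: 90+150 = 240 > 120
Round 2 — N18 seizes.
  N18 sheds 240 L/s to N15: 240 each.
    N15: 40+240 = 280 > 90
Round 3 — N15 seizes.
  N15 sheds 280 L/s to N29, N3: 140 each.
    N29: 100+140 = 240 > 120
    N3: 60+140 = 200 > 150
Round 4 — N29, N3 seize.
  N29 sheds 240 L/s: no online neighbours, lost.
  N3 sheds 200 L/s: no online neighbours, lost.
No further seizures.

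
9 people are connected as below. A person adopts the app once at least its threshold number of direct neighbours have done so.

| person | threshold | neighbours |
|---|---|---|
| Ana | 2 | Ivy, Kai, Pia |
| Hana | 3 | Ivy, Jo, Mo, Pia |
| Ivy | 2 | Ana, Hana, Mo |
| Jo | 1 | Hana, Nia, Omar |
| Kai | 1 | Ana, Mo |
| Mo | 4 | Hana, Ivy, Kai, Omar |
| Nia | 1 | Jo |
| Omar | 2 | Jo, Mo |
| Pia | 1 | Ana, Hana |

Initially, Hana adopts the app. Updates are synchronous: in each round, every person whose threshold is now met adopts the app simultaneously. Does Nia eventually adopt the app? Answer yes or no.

yes

Round 1 — Hana adopts the app (initial).
Round 2 — checking thresholds:
  Ivy: 1 of 3 neighbours < 2, below threshold.
  Jo: 1 of 3 neighbours ≥ 1, adopts the app.
  Mo: 1 of 4 neighbours < 4, below threshold.
  Pia: 1 of 2 neighbours ≥ 1, adopts the app.
Round 3 — checking thresholds:
  Ana: 1 of 3 neighbours < 2, below threshold.
  Ivy: 1 of 3 neighbours < 2, below threshold.
  Mo: 1 of 4 neighbours < 4, below threshold.
  Nia: 1 of 1 neighbours ≥ 1, adopts the app.
  Omar: 1 of 2 neighbours < 2, below threshold.
Round 4 — no new adoptions; cascade stops.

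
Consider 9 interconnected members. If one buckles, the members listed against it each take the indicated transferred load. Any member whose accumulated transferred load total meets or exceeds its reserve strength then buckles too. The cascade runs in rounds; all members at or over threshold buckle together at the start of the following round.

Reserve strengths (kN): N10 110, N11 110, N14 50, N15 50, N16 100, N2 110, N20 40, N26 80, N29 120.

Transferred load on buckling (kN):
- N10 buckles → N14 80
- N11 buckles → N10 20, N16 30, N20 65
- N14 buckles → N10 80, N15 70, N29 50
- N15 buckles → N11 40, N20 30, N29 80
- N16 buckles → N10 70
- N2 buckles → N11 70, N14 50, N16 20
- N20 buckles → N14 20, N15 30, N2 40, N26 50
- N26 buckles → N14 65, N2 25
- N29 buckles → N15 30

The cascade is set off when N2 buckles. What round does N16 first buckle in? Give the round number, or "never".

never

Round 1 — N2 buckles (initial).
  N11: +70 → 70 < 110
  N14: +50 → 50 ≥ 50
  N16: +20 → 20 < 100
Round 2 — N14 buckles.
  N10: +80 → 80 < 110
  N15: +70 → 70 ≥ 50
  N29: +50 → 50 < 120
Round 3 — N15 buckles.
  N11: +40 → 110 ≥ 110
  N20: +30 → 30 < 40
  N29: +80 → 130 ≥ 120
Round 4 — N11, N29 buckle.
  N10: +20 → 100 < 110
  N16: +30 → 50 < 100
  N20: +65 → 95 ≥ 40
Round 5 — N20 buckles.
  N26: +50 → 50 < 80
No further bucklings.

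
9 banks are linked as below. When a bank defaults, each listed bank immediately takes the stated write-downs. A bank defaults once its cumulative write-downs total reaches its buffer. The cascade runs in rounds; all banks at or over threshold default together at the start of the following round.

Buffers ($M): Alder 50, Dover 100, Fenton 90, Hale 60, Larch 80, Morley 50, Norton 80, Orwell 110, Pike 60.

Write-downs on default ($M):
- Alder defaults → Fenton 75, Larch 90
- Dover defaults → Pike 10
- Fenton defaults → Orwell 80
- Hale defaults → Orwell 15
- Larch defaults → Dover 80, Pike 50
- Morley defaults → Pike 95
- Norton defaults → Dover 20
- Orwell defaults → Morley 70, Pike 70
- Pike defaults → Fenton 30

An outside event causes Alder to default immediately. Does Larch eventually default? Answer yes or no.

yes

Round 1 — Alder defaults (initial).
  Fenton: +75 → 75 < 90
  Larch: +90 → 90 ≥ 80
Round 2 — Larch defaults.
  Dover: +80 → 80 < 100
  Pike: +50 → 50 < 60
No further defaults.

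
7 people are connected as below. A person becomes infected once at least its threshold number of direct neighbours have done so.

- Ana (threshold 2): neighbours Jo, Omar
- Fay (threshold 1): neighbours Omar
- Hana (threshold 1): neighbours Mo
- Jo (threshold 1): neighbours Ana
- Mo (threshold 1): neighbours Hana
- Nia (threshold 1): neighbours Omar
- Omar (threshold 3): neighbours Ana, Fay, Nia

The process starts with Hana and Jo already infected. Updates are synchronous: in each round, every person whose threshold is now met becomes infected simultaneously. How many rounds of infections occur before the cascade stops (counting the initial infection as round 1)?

Round 1 — Hana, Jo become infected (initial).
Round 2 — checking thresholds:
  Ana: 1 of 2 neighbours < 2, not yet.
  Mo: 1 of 1 neighbours ≥ 1, becomes infected.
Round 3 — no new infections; cascade stops.

2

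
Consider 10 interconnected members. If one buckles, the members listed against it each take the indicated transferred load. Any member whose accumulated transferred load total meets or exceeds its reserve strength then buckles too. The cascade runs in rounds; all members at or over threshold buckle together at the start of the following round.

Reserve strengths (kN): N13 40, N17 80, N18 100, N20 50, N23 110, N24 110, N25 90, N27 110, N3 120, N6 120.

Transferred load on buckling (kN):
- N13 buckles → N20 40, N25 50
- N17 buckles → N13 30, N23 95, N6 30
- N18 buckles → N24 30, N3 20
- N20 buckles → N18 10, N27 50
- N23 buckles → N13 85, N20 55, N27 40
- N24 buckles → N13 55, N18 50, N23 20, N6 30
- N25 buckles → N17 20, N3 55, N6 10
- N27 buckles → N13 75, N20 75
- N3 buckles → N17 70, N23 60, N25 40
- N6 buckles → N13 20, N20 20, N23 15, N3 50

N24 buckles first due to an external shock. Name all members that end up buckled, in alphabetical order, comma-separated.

N13, N24

Round 1 — N24 buckles (initial).
  N13: +55 → 55 ≥ 40
  N18: +50 → 50 < 100
  N23: +20 → 20 < 110
  N6: +30 → 30 < 120
Round 2 — N13 buckles.
  N20: +40 → 40 < 50
  N25: +50 → 50 < 90
No further bucklings.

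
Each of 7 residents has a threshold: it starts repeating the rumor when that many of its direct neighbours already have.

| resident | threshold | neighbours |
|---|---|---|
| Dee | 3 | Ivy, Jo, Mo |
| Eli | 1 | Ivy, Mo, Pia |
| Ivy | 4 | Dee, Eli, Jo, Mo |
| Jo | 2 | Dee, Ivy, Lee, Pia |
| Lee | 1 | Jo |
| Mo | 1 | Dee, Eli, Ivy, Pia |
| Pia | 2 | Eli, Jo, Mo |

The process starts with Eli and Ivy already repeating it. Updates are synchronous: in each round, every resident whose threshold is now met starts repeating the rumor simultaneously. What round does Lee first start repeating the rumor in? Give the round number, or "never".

Round 1 — Eli, Ivy start repeating the rumor (initial).
Round 2 — checking thresholds:
  Dee: 1 of 3 neighbours < 3, not yet.
  Jo: 1 of 4 neighbours < 2, not yet.
  Mo: 2 of 4 neighbours ≥ 1, starts repeating the rumor.
  Pia: 1 of 3 neighbours < 2, not yet.
Round 3 — checking thresholds:
  Dee: 2 of 3 neighbours < 3, not yet.
  Jo: 1 of 4 neighbours < 2, not yet.
  Pia: 2 of 3 neighbours ≥ 2, starts repeating the rumor.
Round 4 — checking thresholds:
  Dee: 2 of 3 neighbours < 3, not yet.
  Jo: 2 of 4 neighbours ≥ 2, starts repeating the rumor.
Round 5 — checking thresholds:
  Dee: 3 of 3 neighbours ≥ 3, starts repeating the rumor.
  Lee: 1 of 1 neighbours ≥ 1, starts repeating the rumor.
Round 6 — no new spreads; cascade stops.

5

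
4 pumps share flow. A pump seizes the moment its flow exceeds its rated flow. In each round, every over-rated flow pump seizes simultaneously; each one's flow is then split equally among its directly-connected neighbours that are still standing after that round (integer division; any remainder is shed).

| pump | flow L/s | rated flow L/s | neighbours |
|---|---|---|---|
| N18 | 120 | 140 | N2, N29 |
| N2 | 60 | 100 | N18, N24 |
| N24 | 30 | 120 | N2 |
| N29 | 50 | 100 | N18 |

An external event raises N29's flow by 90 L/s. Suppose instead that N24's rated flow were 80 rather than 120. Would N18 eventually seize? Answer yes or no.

With N24's rated flow at 80:
Round 1 — N29 at 140 > 100. N29 seizes.
  N29 sheds 140 L/s to N18: 140 each.
    N18: 120+140 = 260 > 140
Round 2 — N18 seizes.
  N18 sheds 260 L/s to N2: 260 each.
    N2: 60+260 = 320 > 100
Round 3 — N2 seizes.
  N2 sheds 320 L/s to N24: 320 each.
    N24: 30+320 = 350 > 80
Round 4 — N24 seizes.
  N24 sheds 350 L/s: no online neighbours, lost.
No further seizures.

yes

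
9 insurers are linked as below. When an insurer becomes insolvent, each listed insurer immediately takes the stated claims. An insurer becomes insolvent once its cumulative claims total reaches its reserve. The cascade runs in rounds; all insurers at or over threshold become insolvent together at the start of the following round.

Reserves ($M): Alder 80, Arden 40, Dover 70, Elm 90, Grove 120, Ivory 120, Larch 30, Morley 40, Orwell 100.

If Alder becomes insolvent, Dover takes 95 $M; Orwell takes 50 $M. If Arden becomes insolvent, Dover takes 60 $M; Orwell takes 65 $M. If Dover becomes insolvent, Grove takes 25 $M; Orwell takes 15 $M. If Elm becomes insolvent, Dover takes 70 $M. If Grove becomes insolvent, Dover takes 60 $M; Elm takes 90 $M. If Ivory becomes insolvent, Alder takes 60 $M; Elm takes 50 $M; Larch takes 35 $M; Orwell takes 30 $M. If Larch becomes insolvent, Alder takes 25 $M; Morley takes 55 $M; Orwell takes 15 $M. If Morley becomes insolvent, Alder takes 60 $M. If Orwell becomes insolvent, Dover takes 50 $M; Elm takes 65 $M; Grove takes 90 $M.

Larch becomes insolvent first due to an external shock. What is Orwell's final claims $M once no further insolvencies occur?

80

Round 1 — Larch becomes insolvent (initial).
  Alder: +25 → 25 < 80
  Morley: +55 → 55 ≥ 40
  Orwell: +15 → 15 < 100
Round 2 — Morley becomes insolvent.
  Alder: +60 → 85 ≥ 80
Round 3 — Alder becomes insolvent.
  Dover: +95 → 95 ≥ 70
  Orwell: +50 → 65 < 100
Round 4 — Dover becomes insolvent.
  Grove: +25 → 25 < 120
  Orwell: +15 → 80 < 100
No further insolvencies.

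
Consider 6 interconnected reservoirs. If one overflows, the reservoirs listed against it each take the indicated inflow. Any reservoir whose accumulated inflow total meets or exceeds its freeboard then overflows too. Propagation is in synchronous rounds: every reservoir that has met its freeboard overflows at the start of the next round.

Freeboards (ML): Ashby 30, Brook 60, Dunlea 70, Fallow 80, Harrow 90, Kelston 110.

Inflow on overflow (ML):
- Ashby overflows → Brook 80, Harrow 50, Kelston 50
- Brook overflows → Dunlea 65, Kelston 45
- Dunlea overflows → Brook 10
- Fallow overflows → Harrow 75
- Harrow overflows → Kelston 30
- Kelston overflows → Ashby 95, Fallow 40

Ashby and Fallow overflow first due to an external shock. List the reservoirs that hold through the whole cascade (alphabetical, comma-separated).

Dunlea

Round 1 — Ashby, Fallow overflow (initial).
  Brook: +80 → 80 ≥ 60
  Harrow: +50+75 → 125 ≥ 90
  Kelston: +50 → 50 < 110
Round 2 — Brook, Harrow overflow.
  Dunlea: +65 → 65 < 70
  Kelston: +45+30 → 125 ≥ 110
Round 3 — Kelston overflows.
No further overflows.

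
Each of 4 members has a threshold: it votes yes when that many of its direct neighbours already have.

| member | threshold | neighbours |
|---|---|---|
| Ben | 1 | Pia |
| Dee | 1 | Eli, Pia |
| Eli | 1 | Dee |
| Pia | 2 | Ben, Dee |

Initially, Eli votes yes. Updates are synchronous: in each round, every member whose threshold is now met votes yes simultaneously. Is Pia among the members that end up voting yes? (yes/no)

no

Round 1 — Eli votes yes (initial).
Round 2 — checking thresholds:
  Dee: 1 of 2 neighbours ≥ 1, votes yes.
Round 3 — no new yes votes; cascade stops.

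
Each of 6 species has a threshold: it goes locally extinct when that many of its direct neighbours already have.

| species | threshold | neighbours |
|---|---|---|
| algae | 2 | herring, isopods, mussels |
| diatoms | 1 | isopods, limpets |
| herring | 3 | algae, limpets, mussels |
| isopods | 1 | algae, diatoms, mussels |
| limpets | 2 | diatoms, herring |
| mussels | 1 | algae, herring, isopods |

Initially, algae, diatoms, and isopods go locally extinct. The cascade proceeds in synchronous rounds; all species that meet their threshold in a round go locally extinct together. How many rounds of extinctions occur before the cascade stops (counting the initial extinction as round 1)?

Round 1 — algae, diatoms, isopods go locally extinct (initial).
Round 2 — checking thresholds:
  herring: 1 of 3 neighbours < 3, holds.
  limpets: 1 of 2 neighbours < 2, holds.
  mussels: 2 of 3 neighbours ≥ 1, goes locally extinct.
Round 3 — no new extinctions; cascade stops.

2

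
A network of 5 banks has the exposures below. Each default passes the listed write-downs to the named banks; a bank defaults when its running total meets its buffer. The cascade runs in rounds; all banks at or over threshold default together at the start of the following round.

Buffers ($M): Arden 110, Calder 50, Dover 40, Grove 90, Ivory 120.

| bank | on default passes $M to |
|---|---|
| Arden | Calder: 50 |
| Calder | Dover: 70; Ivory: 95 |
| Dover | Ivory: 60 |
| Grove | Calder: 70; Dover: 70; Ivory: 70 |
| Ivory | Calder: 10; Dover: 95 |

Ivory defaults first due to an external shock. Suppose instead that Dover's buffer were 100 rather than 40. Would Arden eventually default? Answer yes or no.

With Dover's buffer at 100:
Round 1 — Ivory defaults (initial).
  Calder: +10 → 10 < 50
  Dover: +95 → 95 < 100
No further defaults.

no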